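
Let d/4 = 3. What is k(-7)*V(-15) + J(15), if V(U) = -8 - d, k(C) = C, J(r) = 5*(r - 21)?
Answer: 110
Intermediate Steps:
d = 12 (d = 4*3 = 12)
J(r) = -105 + 5*r (J(r) = 5*(-21 + r) = -105 + 5*r)
V(U) = -20 (V(U) = -8 - 1*12 = -8 - 12 = -20)
k(-7)*V(-15) + J(15) = -7*(-20) + (-105 + 5*15) = 140 + (-105 + 75) = 140 - 30 = 110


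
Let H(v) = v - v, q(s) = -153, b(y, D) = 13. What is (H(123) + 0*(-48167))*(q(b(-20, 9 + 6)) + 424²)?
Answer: 0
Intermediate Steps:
H(v) = 0
(H(123) + 0*(-48167))*(q(b(-20, 9 + 6)) + 424²) = (0 + 0*(-48167))*(-153 + 424²) = (0 + 0)*(-153 + 179776) = 0*179623 = 0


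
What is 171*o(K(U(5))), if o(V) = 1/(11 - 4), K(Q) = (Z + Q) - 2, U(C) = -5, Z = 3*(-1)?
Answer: 171/7 ≈ 24.429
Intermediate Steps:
Z = -3
K(Q) = -5 + Q (K(Q) = (-3 + Q) - 2 = -5 + Q)
o(V) = 1/7
171*o(K(U(5))) = 171*(1/7) = 171/7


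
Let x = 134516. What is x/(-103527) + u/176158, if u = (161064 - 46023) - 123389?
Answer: -12280156462/9118554633 ≈ -1.3467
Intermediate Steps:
u = -8348 (u = 115041 - 123389 = -8348)
x/(-103527) + u/176158 = 134516/(-103527) - 8348/176158 = 134516*(-1/103527) - 8348*1/176158 = -134516/103527 - 4174/88079 = -12280156462/9118554633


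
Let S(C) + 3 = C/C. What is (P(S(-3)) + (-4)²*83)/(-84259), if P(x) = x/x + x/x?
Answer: -190/12037 ≈ -0.015785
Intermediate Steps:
S(C) = -2 (S(C) = -3 + C/C = -3 + 1 = -2)
P(x) = 2 (P(x) = 1 + 1 = 2)
(P(S(-3)) + (-4)²*83)/(-84259) = (2 + (-4)²*83)/(-84259) = (2 + 16*83)*(-1/84259) = (2 + 1328)*(-1/84259) = 1330*(-1/84259) = -190/12037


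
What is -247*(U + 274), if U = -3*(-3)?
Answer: -69901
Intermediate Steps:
U = 9
-247*(U + 274) = -247*(9 + 274) = -247*283 = -69901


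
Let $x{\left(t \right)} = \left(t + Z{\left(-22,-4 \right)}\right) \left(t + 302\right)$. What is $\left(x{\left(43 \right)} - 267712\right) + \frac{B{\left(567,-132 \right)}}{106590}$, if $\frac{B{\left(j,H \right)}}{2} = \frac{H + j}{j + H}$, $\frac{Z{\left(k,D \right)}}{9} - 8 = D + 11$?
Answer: $- \frac{10994865089}{53295} \approx -2.063 \cdot 10^{5}$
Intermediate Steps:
$Z{\left(k,D \right)} = 171 + 9 D$ ($Z{\left(k,D \right)} = 72 + 9 \left(D + 11\right) = 72 + 9 \left(11 + D\right) = 72 + \left(99 + 9 D\right) = 171 + 9 D$)
$B{\left(j,H \right)} = 2$ ($B{\left(j,H \right)} = 2 \frac{H + j}{j + H} = 2 \frac{H + j}{H + j} = 2 \cdot 1 = 2$)
$x{\left(t \right)} = \left(135 + t\right) \left(302 + t\right)$ ($x{\left(t \right)} = \left(t + \left(171 + 9 \left(-4\right)\right)\right) \left(t + 302\right) = \left(t + \left(171 - 36\right)\right) \left(302 + t\right) = \left(t + 135\right) \left(302 + t\right) = \left(135 + t\right) \left(302 + t\right)$)
$\left(x{\left(43 \right)} - 267712\right) + \frac{B{\left(567,-132 \right)}}{106590} = \left(\left(40770 + 43^{2} + 437 \cdot 43\right) - 267712\right) + \frac{2}{106590} = \left(\left(40770 + 1849 + 18791\right) - 267712\right) + 2 \cdot \frac{1}{106590} = \left(61410 - 267712\right) + \frac{1}{53295} = -206302 + \frac{1}{53295} = - \frac{10994865089}{53295}$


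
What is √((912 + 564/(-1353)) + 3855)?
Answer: √969527779/451 ≈ 69.040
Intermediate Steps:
√((912 + 564/(-1353)) + 3855) = √((912 + 564*(-1/1353)) + 3855) = √((912 - 188/451) + 3855) = √(411124/451 + 3855) = √(2149729/451) = √969527779/451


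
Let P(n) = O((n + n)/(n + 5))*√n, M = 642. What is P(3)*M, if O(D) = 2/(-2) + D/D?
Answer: 0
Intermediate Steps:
O(D) = 0 (O(D) = 2*(-½) + 1 = -1 + 1 = 0)
P(n) = 0 (P(n) = 0*√n = 0)
P(3)*M = 0*642 = 0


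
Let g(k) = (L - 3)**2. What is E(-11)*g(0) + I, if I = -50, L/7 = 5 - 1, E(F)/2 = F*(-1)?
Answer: 13700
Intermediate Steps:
E(F) = -2*F (E(F) = 2*(F*(-1)) = 2*(-F) = -2*F)
L = 28 (L = 7*(5 - 1) = 7*4 = 28)
g(k) = 625 (g(k) = (28 - 3)**2 = 25**2 = 625)
E(-11)*g(0) + I = -2*(-11)*625 - 50 = 22*625 - 50 = 13750 - 50 = 13700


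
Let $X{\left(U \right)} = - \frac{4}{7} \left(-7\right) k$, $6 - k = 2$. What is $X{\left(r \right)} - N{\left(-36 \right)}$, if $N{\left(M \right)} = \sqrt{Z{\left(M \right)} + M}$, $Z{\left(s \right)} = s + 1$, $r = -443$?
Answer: $16 - i \sqrt{71} \approx 16.0 - 8.4261 i$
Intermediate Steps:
$k = 4$ ($k = 6 - 2 = 4$)
$X{\left(U \right)} = 16$ ($X{\left(U \right)} = - \frac{4}{7} \left(-7\right) 4 = \left(-4\right) \frac{1}{7} \left(-7\right) 4 = \left(- \frac{4}{7}\right) \left(-7\right) 4 = 4 \cdot 4 = 16$)
$Z{\left(s \right)} = 1 + s$
$N{\left(M \right)} = \sqrt{1 + 2 M}$ ($N{\left(M \right)} = \sqrt{\left(1 + M\right) + M} = \sqrt{1 + 2 M}$)
$X{\left(r \right)} - N{\left(-36 \right)} = 16 - \sqrt{1 + 2 \left(-36\right)} = 16 - \sqrt{1 - 72} = 16 - \sqrt{-71} = 16 - i \sqrt{71}$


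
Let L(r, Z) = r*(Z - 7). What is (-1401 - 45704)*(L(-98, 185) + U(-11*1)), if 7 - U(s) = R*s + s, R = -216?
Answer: 932773210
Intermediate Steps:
U(s) = 7 + 215*s (U(s) = 7 - (-216*s + s) = 7 - (-215)*s = 7 + 215*s)
L(r, Z) = r*(-7 + Z)
(-1401 - 45704)*(L(-98, 185) + U(-11*1)) = (-1401 - 45704)*(-98*(-7 + 185) + (7 + 215*(-11*1))) = -47105*(-98*178 + (7 + 215*(-11))) = -47105*(-17444 + (7 - 2365)) = -47105*(-17444 - 2358) = -47105*(-19802) = 932773210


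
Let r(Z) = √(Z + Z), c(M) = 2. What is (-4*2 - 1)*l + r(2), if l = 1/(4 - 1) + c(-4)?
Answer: -19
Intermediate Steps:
r(Z) = √2*√Z (r(Z) = √(2*Z) = √2*√Z)
l = 7/3 (l = 1/(4 - 1) + 2 = 1/3 + 2 = ⅓ + 2 = 7/3 ≈ 2.3333)
(-4*2 - 1)*l + r(2) = (-4*2 - 1)*(7/3) + √2*√2 = (-8 - 1)*(7/3) + 2 = -9*7/3 + 2 = -21 + 2 = -19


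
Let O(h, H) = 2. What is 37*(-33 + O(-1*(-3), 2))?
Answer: -1147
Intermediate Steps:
37*(-33 + O(-1*(-3), 2)) = 37*(-33 + 2) = 37*(-31) = -1147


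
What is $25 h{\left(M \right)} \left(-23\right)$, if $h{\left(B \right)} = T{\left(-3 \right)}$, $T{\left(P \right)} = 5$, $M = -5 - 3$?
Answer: $-2875$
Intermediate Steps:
$M = -8$
$h{\left(B \right)} = 5$
$25 h{\left(M \right)} \left(-23\right) = 25 \cdot 5 \left(-23\right) = 125 \left(-23\right) = -2875$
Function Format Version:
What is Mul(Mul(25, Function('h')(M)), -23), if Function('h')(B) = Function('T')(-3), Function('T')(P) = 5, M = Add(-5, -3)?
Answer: -2875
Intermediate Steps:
M = -8
Function('h')(B) = 5
Mul(Mul(25, Function('h')(M)), -23) = Mul(Mul(25, 5), -23) = Mul(125, -23) = -2875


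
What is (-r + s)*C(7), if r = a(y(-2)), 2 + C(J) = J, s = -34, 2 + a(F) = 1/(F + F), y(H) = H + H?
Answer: -1275/8 ≈ -159.38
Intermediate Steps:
y(H) = 2*H
a(F) = -2 + 1/(2*F) (a(F) = -2 + 1/(F + F) = -2 + 1/(2*F))
C(J) = -2 + J
r = -17/8 (r = -2 + 1/(2*((2*(-2)))) = -2 + (½)/(-4) = -2 + (½)*(-¼) = -2 - ⅛ = -17/8 ≈ -2.1250)
(-r + s)*C(7) = (-1*(-17/8) - 34)*(-2 + 7) = (17/8 - 34)*5 = -255/8*5 = -1275/8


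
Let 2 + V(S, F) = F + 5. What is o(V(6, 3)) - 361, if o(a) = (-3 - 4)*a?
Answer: -403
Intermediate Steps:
V(S, F) = 3 + F (V(S, F) = -2 + (F + 5) = -2 + (5 + F) = 3 + F)
o(a) = -7*a
o(V(6, 3)) - 361 = -7*(3 + 3) - 361 = -7*6 - 361 = -42 - 361 = -403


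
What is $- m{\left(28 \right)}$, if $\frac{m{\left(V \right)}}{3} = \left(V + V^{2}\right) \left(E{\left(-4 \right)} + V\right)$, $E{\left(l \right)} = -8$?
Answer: $-48720$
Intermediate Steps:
$m{\left(V \right)} = 3 \left(-8 + V\right) \left(V + V^{2}\right)$ ($m{\left(V \right)} = 3 \left(V + V^{2}\right) \left(-8 + V\right) = 3 \left(-8 + V\right) \left(V + V^{2}\right)$)
$- m{\left(28 \right)} = - 3 \cdot 28 \left(-8 + 28^{2} - 196\right) = - 3 \cdot 28 \left(-8 + 784 - 196\right) = - 3 \cdot 28 \cdot 580 = \left(-1\right) 48720 = -48720$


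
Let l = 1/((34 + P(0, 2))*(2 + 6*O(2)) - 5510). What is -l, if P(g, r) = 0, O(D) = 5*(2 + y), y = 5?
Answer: -1/1698 ≈ -0.00058893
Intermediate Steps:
O(D) = 35 (O(D) = 5*(2 + 5) = 5*7 = 35)
l = 1/1698 (l = 1/((34 + 0)*(2 + 6*35) - 5510) = 1/(34*(2 + 210) - 5510) = 1/(34*212 - 5510) = 1/(7208 - 5510) = 1/1698 ≈ 0.00058893)
-l = -1*1/1698 = -1/1698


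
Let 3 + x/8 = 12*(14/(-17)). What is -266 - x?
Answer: -2770/17 ≈ -162.94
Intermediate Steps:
x = -1752/17 (x = -24 + 8*(12*(14/(-17))) = -24 + 8*(12*(14*(-1/17))) = -24 + 8*(12*(-14/17)) = -24 + 8*(-168/17) = -24 - 1344/17 = -1752/17 ≈ -103.06)
-266 - x = -266 - 1*(-1752/17) = -266 + 1752/17 = -2770/17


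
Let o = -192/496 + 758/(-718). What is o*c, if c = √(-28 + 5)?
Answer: -16057*I*√23/11129 ≈ -6.9195*I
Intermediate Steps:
c = I*√23 (c = √(-23) = I*√23 ≈ 4.7958*I)
o = -16057/11129 (o = -192*1/496 + 758*(-1/718) = -12/31 - 379/359 = -16057/11129 ≈ -1.4428)
o*c = -16057*I*√23/11129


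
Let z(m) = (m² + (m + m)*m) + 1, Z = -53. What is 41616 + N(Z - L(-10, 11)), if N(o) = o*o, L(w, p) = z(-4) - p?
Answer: 49897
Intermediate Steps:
z(m) = 1 + 3*m² (z(m) = (m² + (2*m)*m) + 1 = (m² + 2*m²) + 1 = 3*m² + 1 = 1 + 3*m²)
L(w, p) = 49 - p (L(w, p) = (1 + 3*(-4)²) - p = (1 + 3*16) - p = (1 + 48) - p = 49 - p)
N(o) = o²
41616 + N(Z - L(-10, 11)) = 41616 + (-53 - (49 - 1*11))² = 41616 + (-53 - (49 - 11))² = 41616 + (-53 - 1*38)² = 41616 + (-53 - 38)² = 41616 + (-91)² = 41616 + 8281 = 49897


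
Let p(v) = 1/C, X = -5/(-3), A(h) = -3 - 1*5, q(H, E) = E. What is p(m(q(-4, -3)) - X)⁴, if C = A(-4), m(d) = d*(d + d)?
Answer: 1/4096 ≈ 0.00024414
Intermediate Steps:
m(d) = 2*d² (m(d) = d*(2*d) = 2*d²)
A(h) = -8 (A(h) = -3 - 5 = -8)
X = 5/3 (X = -5*(-⅓) = 5/3 ≈ 1.6667)
C = -8
p(v) = -⅛ (p(v) = 1/(-8) = -⅛)
p(m(q(-4, -3)) - X)⁴ = (-⅛)⁴ = 1/4096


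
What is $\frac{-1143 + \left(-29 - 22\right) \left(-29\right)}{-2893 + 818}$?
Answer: $- \frac{336}{2075} \approx -0.16193$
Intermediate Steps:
$\frac{-1143 + \left(-29 - 22\right) \left(-29\right)}{-2893 + 818} = \frac{-1143 - -1479}{-2075} = \left(-1143 + 1479\right) \left(- \frac{1}{2075}\right) = 336 \left(- \frac{1}{2075}\right) = - \frac{336}{2075}$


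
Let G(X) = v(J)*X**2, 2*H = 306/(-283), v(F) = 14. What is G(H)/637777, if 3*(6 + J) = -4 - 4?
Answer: 46818/7296988879 ≈ 6.4161e-6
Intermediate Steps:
J = -26/3 (J = -6 + (-4 - 4)/3 = -6 + (1/3)*(-8) = -6 - 8/3 = -26/3 ≈ -8.6667)
H = -153/283 (H = (306/(-283))/2 = (306*(-1/283))/2 = (1/2)*(-306/283) = -153/283 ≈ -0.54064)
G(X) = 14*X**2
G(H)/637777 = (14*(-153/283)**2)/637777 = (14*(23409/80089))*(1/637777) = (327726/80089)*(1/637777) = 46818/7296988879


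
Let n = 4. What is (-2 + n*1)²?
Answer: 4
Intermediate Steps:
(-2 + n*1)² = (-2 + 4*1)² = (-2 + 4)² = 2² = 4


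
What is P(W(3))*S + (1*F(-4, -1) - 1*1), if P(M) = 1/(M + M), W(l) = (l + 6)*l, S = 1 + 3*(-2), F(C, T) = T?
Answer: -113/54 ≈ -2.0926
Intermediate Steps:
S = -5 (S = 1 - 6 = -5)
W(l) = l*(6 + l) (W(l) = (6 + l)*l = l*(6 + l))
P(M) = 1/(2*M)
P(W(3))*S + (1*F(-4, -1) - 1*1) = (1/(2*((3*(6 + 3)))))*(-5) + (1*(-1) - 1*1) = (1/(2*((3*9))))*(-5) + (-1 - 1) = ((½)/27)*(-5) - 2 = ((½)*(1/27))*(-5) - 2 = (1/54)*(-5) - 2 = -5/54 - 2 = -113/54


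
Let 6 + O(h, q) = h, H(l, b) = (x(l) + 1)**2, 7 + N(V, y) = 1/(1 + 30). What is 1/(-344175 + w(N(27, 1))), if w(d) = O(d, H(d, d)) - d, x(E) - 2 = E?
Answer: -1/344181 ≈ -2.9054e-6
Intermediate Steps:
x(E) = 2 + E
N(V, y) = -216/31 (N(V, y) = -7 + 1/(1 + 30) = -7 + 1/31 = -216/31)
H(l, b) = (3 + l)**2 (H(l, b) = ((2 + l) + 1)**2 = (3 + l)**2)
O(h, q) = -6 + h
w(d) = -6 (w(d) = (-6 + d) - d = -6)
1/(-344175 + w(N(27, 1))) = 1/(-344175 - 6) = 1/(-344181) = -1/344181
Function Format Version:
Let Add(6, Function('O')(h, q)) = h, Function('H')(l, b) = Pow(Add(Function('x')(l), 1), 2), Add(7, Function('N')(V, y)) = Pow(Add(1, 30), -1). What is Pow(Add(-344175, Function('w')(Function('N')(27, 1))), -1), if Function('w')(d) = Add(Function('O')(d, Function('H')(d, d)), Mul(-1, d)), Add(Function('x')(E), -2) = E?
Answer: Rational(-1, 344181) ≈ -2.9054e-6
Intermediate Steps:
Function('x')(E) = Add(2, E)
Function('N')(V, y) = Rational(-216, 31) (Function('N')(V, y) = Add(-7, Pow(Add(1, 30), -1)) = Add(-7, Pow(31, -1)) = Add(-7, Rational(1, 31)) = Rational(-216, 31))
Function('H')(l, b) = Pow(Add(3, l), 2) (Function('H')(l, b) = Pow(Add(Add(2, l), 1), 2) = Pow(Add(3, l), 2))
Function('O')(h, q) = Add(-6, h)
Function('w')(d) = -6 (Function('w')(d) = Add(Add(-6, d), Mul(-1, d)) = -6)
Pow(Add(-344175, Function('w')(Function('N')(27, 1))), -1) = Pow(Add(-344175, -6), -1) = Pow(-344181, -1) = Rational(-1, 344181)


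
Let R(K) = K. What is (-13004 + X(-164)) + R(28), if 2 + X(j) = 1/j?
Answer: -2128393/164 ≈ -12978.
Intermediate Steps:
X(j) = -2 + 1/j
(-13004 + X(-164)) + R(28) = (-13004 + (-2 + 1/(-164))) + 28 = (-13004 + (-2 - 1/164)) + 28 = (-13004 - 329/164) + 28 = -2132985/164 + 28 = -2128393/164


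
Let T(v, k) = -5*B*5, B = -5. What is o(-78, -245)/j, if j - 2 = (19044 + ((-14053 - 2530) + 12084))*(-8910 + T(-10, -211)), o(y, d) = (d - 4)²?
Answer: -62001/127777823 ≈ -0.00048523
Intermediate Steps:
T(v, k) = 125 (T(v, k) = -5*(-5)*5 = 25*5 = 125)
o(y, d) = (-4 + d)²
j = -127777823 (j = 2 + (19044 + ((-14053 - 2530) + 12084))*(-8910 + 125) = 2 + (19044 + (-16583 + 12084))*(-8785) = 2 + (19044 - 4499)*(-8785) = 2 + 14545*(-8785) = 2 - 127777825 = -127777823)
o(-78, -245)/j = (-4 - 245)²/(-127777823) = (-249)²*(-1/127777823) = 62001*(-1/127777823) = -62001/127777823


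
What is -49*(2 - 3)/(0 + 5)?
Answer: 49/5 ≈ 9.8000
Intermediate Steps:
-49*(2 - 3)/(0 + 5) = -(-49)/5 = -49*(-⅕) = 49/5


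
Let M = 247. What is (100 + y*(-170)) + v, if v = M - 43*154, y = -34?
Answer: -495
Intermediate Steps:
v = -6375 (v = 247 - 43*154 = 247 - 6622 = -6375)
(100 + y*(-170)) + v = (100 - 34*(-170)) - 6375 = (100 + 5780) - 6375 = 5880 - 6375 = -495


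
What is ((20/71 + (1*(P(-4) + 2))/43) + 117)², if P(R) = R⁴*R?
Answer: 81509679001/9320809 ≈ 8744.9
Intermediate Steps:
P(R) = R⁵
((20/71 + (1*(P(-4) + 2))/43) + 117)² = ((20/71 + (1*((-4)⁵ + 2))/43) + 117)² = ((20*(1/71) + (1*(-1024 + 2))*(1/43)) + 117)² = ((20/71 + (1*(-1022))*(1/43)) + 117)² = ((20/71 - 1022*1/43) + 117)² = ((20/71 - 1022/43) + 117)² = (-71702/3053 + 117)² = (285499/3053)² = 81509679001/9320809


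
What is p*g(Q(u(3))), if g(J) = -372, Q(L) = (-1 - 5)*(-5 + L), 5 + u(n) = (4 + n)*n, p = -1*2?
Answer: 744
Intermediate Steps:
p = -2
u(n) = -5 + n*(4 + n) (u(n) = -5 + (4 + n)*n = -5 + n*(4 + n))
Q(L) = 30 - 6*L (Q(L) = -6*(-5 + L) = 30 - 6*L)
p*g(Q(u(3))) = -2*(-372) = 744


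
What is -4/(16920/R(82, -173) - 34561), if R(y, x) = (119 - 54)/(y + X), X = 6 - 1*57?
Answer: 52/344389 ≈ 0.00015099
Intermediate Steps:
X = -51 (X = 6 - 57 = -51)
R(y, x) = 65/(-51 + y) (R(y, x) = (119 - 54)/(y - 51) = 65/(-51 + y))
-4/(16920/R(82, -173) - 34561) = -4/(16920/((65/(-51 + 82))) - 34561) = -4/(16920/((65/31)) - 34561) = -4/(16920/((65*(1/31))) - 34561) = -4/(16920/(65/31) - 34561) = -4/(16920*(31/65) - 34561) = -4/(104904/13 - 34561) = -4/(-344389/13) = -4*(-13/344389) = 52/344389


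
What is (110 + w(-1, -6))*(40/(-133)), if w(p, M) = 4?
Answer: -240/7 ≈ -34.286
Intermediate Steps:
(110 + w(-1, -6))*(40/(-133)) = (110 + 4)*(40/(-133)) = 114*(40*(-1/133)) = 114*(-40/133) = -240/7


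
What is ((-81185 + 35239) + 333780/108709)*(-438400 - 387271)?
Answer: 4123739444615714/108709 ≈ 3.7934e+10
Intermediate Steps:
((-81185 + 35239) + 333780/108709)*(-438400 - 387271) = (-45946 + 333780*(1/108709))*(-825671) = (-45946 + 333780/108709)*(-825671) = -4994409934/108709*(-825671) = 4123739444615714/108709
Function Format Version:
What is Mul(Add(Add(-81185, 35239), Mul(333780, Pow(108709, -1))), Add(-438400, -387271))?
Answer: Rational(4123739444615714, 108709) ≈ 3.7934e+10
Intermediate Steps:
Mul(Add(Add(-81185, 35239), Mul(333780, Pow(108709, -1))), Add(-438400, -387271)) = Mul(Add(-45946, Mul(333780, Rational(1, 108709))), -825671) = Mul(Add(-45946, Rational(333780, 108709)), -825671) = Mul(Rational(-4994409934, 108709), -825671) = Rational(4123739444615714, 108709)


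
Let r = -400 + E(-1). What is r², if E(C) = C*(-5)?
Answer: 156025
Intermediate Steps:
E(C) = -5*C
r = -395 (r = -400 - 5*(-1) = -400 + 5 = -395)
r² = (-395)² = 156025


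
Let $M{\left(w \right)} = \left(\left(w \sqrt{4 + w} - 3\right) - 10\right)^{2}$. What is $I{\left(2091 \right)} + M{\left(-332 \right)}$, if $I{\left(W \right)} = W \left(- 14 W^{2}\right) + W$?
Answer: $-128030305206 + 17264 i \sqrt{82} \approx -1.2803 \cdot 10^{11} + 1.5633 \cdot 10^{5} i$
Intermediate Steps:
$M{\left(w \right)} = \left(-13 + w \sqrt{4 + w}\right)^{2}$ ($M{\left(w \right)} = \left(\left(-3 + w \sqrt{4 + w}\right) - 10\right)^{2} = \left(-13 + w \sqrt{4 + w}\right)^{2}$)
$I{\left(W \right)} = W - 14 W^{3}$ ($I{\left(W \right)} = - 14 W^{3} + W = W - 14 W^{3}$)
$I{\left(2091 \right)} + M{\left(-332 \right)} = \left(2091 - 14 \cdot 2091^{3}\right) + \left(-13 - 332 \sqrt{4 - 332}\right)^{2} = \left(2091 - 127994153994\right) + \left(-13 - 332 \sqrt{-328}\right)^{2} = \left(2091 - 127994153994\right) + \left(-13 - 332 \cdot 2 i \sqrt{82}\right)^{2} = -127994151903 + \left(-13 - 664 i \sqrt{82}\right)^{2}$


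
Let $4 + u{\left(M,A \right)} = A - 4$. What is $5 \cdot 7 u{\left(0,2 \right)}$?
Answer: $-210$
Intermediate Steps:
$u{\left(M,A \right)} = -8 + A$ ($u{\left(M,A \right)} = -4 + \left(A - 4\right) = -4 + \left(-4 + A\right) = -8 + A$)
$5 \cdot 7 u{\left(0,2 \right)} = 5 \cdot 7 \left(-8 + 2\right) = 35 \left(-6\right) = -210$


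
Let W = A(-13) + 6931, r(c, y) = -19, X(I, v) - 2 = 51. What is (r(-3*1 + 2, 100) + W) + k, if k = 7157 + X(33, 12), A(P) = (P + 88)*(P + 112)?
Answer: 21547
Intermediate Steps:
A(P) = (88 + P)*(112 + P)
X(I, v) = 53 (X(I, v) = 2 + 51 = 53)
W = 14356 (W = (9856 + (-13)**2 + 200*(-13)) + 6931 = (9856 + 169 - 2600) + 6931 = 7425 + 6931 = 14356)
k = 7210 (k = 7157 + 53 = 7210)
(r(-3*1 + 2, 100) + W) + k = (-19 + 14356) + 7210 = 14337 + 7210 = 21547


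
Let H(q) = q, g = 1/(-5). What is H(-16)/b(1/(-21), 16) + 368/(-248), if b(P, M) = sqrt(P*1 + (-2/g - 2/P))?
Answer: -46/31 - 16*sqrt(22911)/1091 ≈ -3.7037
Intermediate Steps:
g = -1/5 ≈ -0.20000
b(P, M) = sqrt(10 + P - 2/P) (b(P, M) = sqrt(P*1 + (-2/(-1/5) - 2/P)) = sqrt(P + (-2*(-5) - 2/P)) = sqrt(P + (10 - 2/P)) = sqrt(10 + P - 2/P))
H(-16)/b(1/(-21), 16) + 368/(-248) = -16/sqrt(10 + 1/(-21) - 2/(1/(-21))) + 368/(-248) = -16/sqrt(10 - 1/21 - 2/(-1/21)) + 368*(-1/248) = -16/sqrt(10 - 1/21 - 2*(-21)) - 46/31 = -16/sqrt(10 - 1/21 + 42) - 46/31 = -16*sqrt(22911)/1091 - 46/31 = -46/31 - 16*sqrt(22911)/1091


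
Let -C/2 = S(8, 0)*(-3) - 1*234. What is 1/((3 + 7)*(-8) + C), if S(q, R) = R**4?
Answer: 1/388 ≈ 0.0025773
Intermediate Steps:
C = 468 (C = -2*(0**4*(-3) - 1*234) = -2*(0*(-3) - 234) = -2*(0 - 234) = -2*(-234) = 468)
1/((3 + 7)*(-8) + C) = 1/((3 + 7)*(-8) + 468) = 1/(10*(-8) + 468) = 1/(-80 + 468) = 1/388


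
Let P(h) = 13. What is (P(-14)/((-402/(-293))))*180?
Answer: 114270/67 ≈ 1705.5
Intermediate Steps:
(P(-14)/((-402/(-293))))*180 = (13/((-402/(-293))))*180 = (13/((-402*(-1/293))))*180 = (13/(402/293))*180 = (13*(293/402))*180 = (3809/402)*180 = 114270/67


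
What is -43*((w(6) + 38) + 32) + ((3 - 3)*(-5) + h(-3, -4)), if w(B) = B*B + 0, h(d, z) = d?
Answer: -4561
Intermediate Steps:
w(B) = B**2 (w(B) = B**2 + 0 = B**2)
-43*((w(6) + 38) + 32) + ((3 - 3)*(-5) + h(-3, -4)) = -43*((6**2 + 38) + 32) + ((3 - 3)*(-5) - 3) = -43*((36 + 38) + 32) + (0*(-5) - 3) = -43*(74 + 32) + (0 - 3) = -43*106 - 3 = -4558 - 3 = -4561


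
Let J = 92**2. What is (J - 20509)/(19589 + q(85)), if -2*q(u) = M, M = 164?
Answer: -12045/19507 ≈ -0.61747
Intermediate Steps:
q(u) = -82 (q(u) = -1/2*164 = -82)
J = 8464
(J - 20509)/(19589 + q(85)) = (8464 - 20509)/(19589 - 82) = -12045/19507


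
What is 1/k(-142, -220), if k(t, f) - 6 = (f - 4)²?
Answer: 1/50182 ≈ 1.9927e-5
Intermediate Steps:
k(t, f) = 6 + (-4 + f)² (k(t, f) = 6 + (f - 4)² = 6 + (-4 + f)²)
1/k(-142, -220) = 1/(6 + (-4 - 220)²) = 1/(6 + (-224)²) = 1/(6 + 50176) = 1/50182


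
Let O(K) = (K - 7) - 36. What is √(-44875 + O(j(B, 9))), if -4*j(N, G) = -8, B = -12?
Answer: 2*I*√11229 ≈ 211.93*I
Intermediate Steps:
j(N, G) = 2 (j(N, G) = -¼*(-8) = 2)
O(K) = -43 + K (O(K) = (-7 + K) - 36 = -43 + K)
√(-44875 + O(j(B, 9))) = √(-44875 + (-43 + 2)) = √(-44875 - 41) = √(-44916) = 2*I*√11229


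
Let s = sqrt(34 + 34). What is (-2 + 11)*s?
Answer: 18*sqrt(17) ≈ 74.216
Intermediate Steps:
s = 2*sqrt(17) (s = sqrt(68) = 2*sqrt(17) ≈ 8.2462)
(-2 + 11)*s = (-2 + 11)*(2*sqrt(17)) = 9*(2*sqrt(17)) = 18*sqrt(17)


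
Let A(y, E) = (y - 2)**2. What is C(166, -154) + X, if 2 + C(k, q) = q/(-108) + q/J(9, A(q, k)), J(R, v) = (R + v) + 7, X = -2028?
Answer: -666899863/328752 ≈ -2028.6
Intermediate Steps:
A(y, E) = (-2 + y)**2
J(R, v) = 7 + R + v
C(k, q) = -2 - q/108 + q/(16 + (-2 + q)**2) (C(k, q) = -2 + (q/(-108) + q/(7 + 9 + (-2 + q)**2)) = -2 + (q*(-1/108) + q/(16 + (-2 + q)**2)) = -2 + (-q/108 + q/(16 + (-2 + q)**2)) = -2 - q/108 + q/(16 + (-2 + q)**2))
C(166, -154) + X = (-154 - (16 + (-2 - 154)**2)*(216 - 154)/108)/(16 + (-2 - 154)**2) - 2028 = (-154 - 1/108*(16 + (-156)**2)*62)/(16 + (-156)**2) - 2028 = (-154 - 1/108*(16 + 24336)*62)/(16 + 24336) - 2028 = (-154 - 1/108*24352*62)/24352 - 2028 = (-154 - 377456/27)/24352 - 2028 = (1/24352)*(-381614/27) - 2028 = -190807/328752 - 2028 = -666899863/328752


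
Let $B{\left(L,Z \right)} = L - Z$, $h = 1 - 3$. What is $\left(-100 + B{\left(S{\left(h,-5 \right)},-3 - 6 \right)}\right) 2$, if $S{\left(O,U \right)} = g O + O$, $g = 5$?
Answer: $-206$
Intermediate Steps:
$h = -2$
$S{\left(O,U \right)} = 6 O$ ($S{\left(O,U \right)} = 5 O + O = 6 O$)
$\left(-100 + B{\left(S{\left(h,-5 \right)},-3 - 6 \right)}\right) 2 = \left(-100 + \left(6 \left(-2\right) - \left(-3 - 6\right)\right)\right) 2 = \left(-100 - 3\right) 2 = \left(-103\right) 2 = -206$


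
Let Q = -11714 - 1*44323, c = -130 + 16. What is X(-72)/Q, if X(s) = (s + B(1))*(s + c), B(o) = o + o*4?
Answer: -4154/18679 ≈ -0.22239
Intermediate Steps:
B(o) = 5*o (B(o) = o + 4*o = 5*o)
c = -114
Q = -56037 (Q = -11714 - 44323 = -56037)
X(s) = (-114 + s)*(5 + s) (X(s) = (s + 5*1)*(s - 114) = (s + 5)*(-114 + s) = (5 + s)*(-114 + s) = (-114 + s)*(5 + s))
X(-72)/Q = (-570 + (-72)² - 109*(-72))/(-56037) = (-570 + 5184 + 7848)*(-1/56037) = 12462*(-1/56037) = -4154/18679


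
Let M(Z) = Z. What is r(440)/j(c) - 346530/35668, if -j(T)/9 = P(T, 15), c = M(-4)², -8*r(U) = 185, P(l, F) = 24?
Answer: -148051315/15408576 ≈ -9.6084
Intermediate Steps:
r(U) = -185/8 (r(U) = -⅛*185 = -185/8)
c = 16 (c = (-4)² = 16)
j(T) = -216 (j(T) = -9*24 = -216)
r(440)/j(c) - 346530/35668 = -185/8/(-216) - 346530/35668 = -185/8*(-1/216) - 346530*1/35668 = 185/1728 - 173265/17834 = -148051315/15408576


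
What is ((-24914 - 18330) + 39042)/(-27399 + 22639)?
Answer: 2101/2380 ≈ 0.88277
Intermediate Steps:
((-24914 - 18330) + 39042)/(-27399 + 22639) = (-43244 + 39042)/(-4760) = -4202*(-1/4760) = 2101/2380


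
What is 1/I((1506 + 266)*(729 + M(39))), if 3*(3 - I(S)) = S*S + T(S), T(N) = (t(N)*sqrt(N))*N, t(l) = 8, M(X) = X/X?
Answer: -5019892420773/2799785906442506541411281 + 62090880*sqrt(323390)/2799785906442506541411281 ≈ -1.7803e-12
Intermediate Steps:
M(X) = 1
T(N) = 8*N**(3/2) (T(N) = (8*sqrt(N))*N = 8*N**(3/2))
I(S) = 3 - 8*S**(3/2)/3 - S**2/3 (I(S) = 3 - (S*S + 8*S**(3/2))/3 = 3 - (S**2 + 8*S**(3/2))/3 = 3 + (-8*S**(3/2)/3 - S**2/3) = 3 - 8*S**(3/2)/3 - S**2/3)
1/I((1506 + 266)*(729 + M(39))) = 1/(3 - 8*(729 + 1)**(3/2)*(1506 + 266)**(3/2)/3 - (729 + 1)**2*(1506 + 266)**2/3) = 1/(3 - 8*2587120*sqrt(323390)/3 - (1772*730)**2/3) = 1/(3 - 20696960*sqrt(323390)/3 - 1/3*1293560**2) = 1/(3 - 20696960*sqrt(323390)/3 - 1/3*1673297473600) = 1/(3 - 20696960*sqrt(323390)/3 - 1673297473600/3) = 1/(-1673297473591/3 - 20696960*sqrt(323390)/3)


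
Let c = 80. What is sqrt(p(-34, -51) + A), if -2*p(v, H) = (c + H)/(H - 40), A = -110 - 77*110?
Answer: I*sqrt(284198642)/182 ≈ 92.627*I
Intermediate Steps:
A = -8580 (A = -110 - 8470 = -8580)
p(v, H) = -(80 + H)/(2*(-40 + H)) (p(v, H) = -(80 + H)/(2*(H - 40)) = -(80 + H)/(2*(-40 + H)))
sqrt(p(-34, -51) + A) = sqrt((-80 - 1*(-51))/(2*(-40 - 51)) - 8580) = sqrt((1/2)*(-80 + 51)/(-91) - 8580) = sqrt((1/2)*(-1/91)*(-29) - 8580) = sqrt(29/182 - 8580) = sqrt(-1561531/182) = I*sqrt(284198642)/182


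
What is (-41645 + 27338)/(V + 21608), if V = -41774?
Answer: 4769/6722 ≈ 0.70946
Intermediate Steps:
(-41645 + 27338)/(V + 21608) = (-41645 + 27338)/(-41774 + 21608) = -14307/(-20166) = -14307*(-1/20166) = 4769/6722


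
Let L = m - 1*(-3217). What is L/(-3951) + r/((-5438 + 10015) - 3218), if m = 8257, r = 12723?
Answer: 3852823/596601 ≈ 6.4580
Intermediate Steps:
L = 11474 (L = 8257 - 1*(-3217) = 8257 + 3217 = 11474)
L/(-3951) + r/((-5438 + 10015) - 3218) = 11474/(-3951) + 12723/((-5438 + 10015) - 3218) = 11474*(-1/3951) + 12723/(4577 - 3218) = -11474/3951 + 12723/1359 = -11474/3951 + 12723*(1/1359) = -11474/3951 + 4241/453 = 3852823/596601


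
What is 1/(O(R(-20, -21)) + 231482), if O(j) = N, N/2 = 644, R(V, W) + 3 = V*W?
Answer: 1/232770 ≈ 4.2961e-6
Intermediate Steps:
R(V, W) = -3 + V*W
N = 1288 (N = 2*644 = 1288)
O(j) = 1288
1/(O(R(-20, -21)) + 231482) = 1/(1288 + 231482) = 1/232770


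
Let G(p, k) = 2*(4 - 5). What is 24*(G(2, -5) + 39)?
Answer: 888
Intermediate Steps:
G(p, k) = -2 (G(p, k) = 2*(-1) = -2)
24*(G(2, -5) + 39) = 24*(-2 + 39) = 24*37 = 888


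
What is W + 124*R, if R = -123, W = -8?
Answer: -15260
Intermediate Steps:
W + 124*R = -8 + 124*(-123) = -8 - 15252 = -15260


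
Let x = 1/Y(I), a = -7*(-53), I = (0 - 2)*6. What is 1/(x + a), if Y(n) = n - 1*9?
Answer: 21/7790 ≈ 0.0026958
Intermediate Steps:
I = -12 (I = -2*6 = -12)
a = 371
Y(n) = -9 + n (Y(n) = n - 9 = -9 + n)
x = -1/21 (x = 1/(-9 - 12) = 1/(-21) = -1/21 ≈ -0.047619)
1/(x + a) = 1/(-1/21 + 371) = 1/(7790/21) = 21/7790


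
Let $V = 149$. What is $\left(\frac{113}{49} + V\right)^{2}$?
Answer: $\frac{54967396}{2401} \approx 22894.0$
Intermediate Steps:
$\left(\frac{113}{49} + V\right)^{2} = \left(\frac{113}{49} + 149\right)^{2} = \left(\frac{7414}{49}\right)^{2} = \frac{54967396}{2401}$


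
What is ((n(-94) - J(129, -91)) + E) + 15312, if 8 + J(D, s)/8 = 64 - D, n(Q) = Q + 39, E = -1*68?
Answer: 15773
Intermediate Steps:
E = -68
n(Q) = 39 + Q
J(D, s) = 448 - 8*D (J(D, s) = -64 + 8*(64 - D) = -64 + (512 - 8*D) = 448 - 8*D)
((n(-94) - J(129, -91)) + E) + 15312 = (((39 - 94) - (448 - 8*129)) - 68) + 15312 = ((-55 - (448 - 1032)) - 68) + 15312 = ((-55 - 1*(-584)) - 68) + 15312 = ((-55 + 584) - 68) + 15312 = (529 - 68) + 15312 = 461 + 15312 = 15773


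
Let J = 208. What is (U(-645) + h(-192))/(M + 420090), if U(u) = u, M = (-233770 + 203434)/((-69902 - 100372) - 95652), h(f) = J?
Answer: -19368277/18618813946 ≈ -0.0010403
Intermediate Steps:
h(f) = 208
M = 5056/44321 (M = -30336/(-170274 - 95652) = -30336/(-265926) = -30336*(-1/265926) = 5056/44321 ≈ 0.11408)
(U(-645) + h(-192))/(M + 420090) = (-645 + 208)/(5056/44321 + 420090) = -437/18618813946/44321 = -437*44321/18618813946 = -19368277/18618813946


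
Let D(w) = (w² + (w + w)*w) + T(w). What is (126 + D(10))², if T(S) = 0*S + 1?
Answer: 182329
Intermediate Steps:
T(S) = 1 (T(S) = 0 + 1 = 1)
D(w) = 1 + 3*w² (D(w) = (w² + (w + w)*w) + 1 = (w² + (2*w)*w) + 1 = (w² + 2*w²) + 1 = 3*w² + 1 = 1 + 3*w²)
(126 + D(10))² = (126 + (1 + 3*10²))² = (126 + (1 + 3*100))² = (126 + (1 + 300))² = (126 + 301)² = 427² = 182329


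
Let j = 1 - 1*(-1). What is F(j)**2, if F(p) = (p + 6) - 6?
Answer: 4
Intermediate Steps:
j = 2 (j = 1 + 1 = 2)
F(p) = p (F(p) = (6 + p) - 6 = p)
F(j)**2 = 2**2 = 4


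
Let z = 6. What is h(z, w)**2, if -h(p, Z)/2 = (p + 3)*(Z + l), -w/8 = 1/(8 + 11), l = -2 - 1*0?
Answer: 685584/361 ≈ 1899.1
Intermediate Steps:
l = -2 (l = -2 + 0 = -2)
w = -8/19 (w = -8/(8 + 11) = -8/19 ≈ -0.42105)
h(p, Z) = -2*(-2 + Z)*(3 + p) (h(p, Z) = -2*(p + 3)*(Z - 2) = -2*(3 + p)*(-2 + Z) = -2*(-2 + Z)*(3 + p))
h(z, w)**2 = (12 - 6*(-8/19) + 4*6 - 2*(-8/19)*6)**2 = (12 + 48/19 + 24 + 96/19)**2 = (828/19)**2 = 685584/361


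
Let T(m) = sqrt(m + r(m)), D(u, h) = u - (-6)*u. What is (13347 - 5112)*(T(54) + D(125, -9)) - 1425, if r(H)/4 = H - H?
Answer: 7204200 + 24705*sqrt(6) ≈ 7.2647e+6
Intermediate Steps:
D(u, h) = 7*u (D(u, h) = u + 6*u = 7*u)
r(H) = 0 (r(H) = 4*(H - H) = 4*0 = 0)
T(m) = sqrt(m) (T(m) = sqrt(m + 0) = sqrt(m))
(13347 - 5112)*(T(54) + D(125, -9)) - 1425 = (13347 - 5112)*(sqrt(54) + 7*125) - 1425 = 8235*(3*sqrt(6) + 875) - 1425 = 8235*(875 + 3*sqrt(6)) - 1425 = (7205625 + 24705*sqrt(6)) - 1425 = 7204200 + 24705*sqrt(6)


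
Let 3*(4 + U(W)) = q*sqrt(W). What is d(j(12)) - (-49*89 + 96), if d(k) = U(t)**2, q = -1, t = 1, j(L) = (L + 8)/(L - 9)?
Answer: 38554/9 ≈ 4283.8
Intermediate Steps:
j(L) = (8 + L)/(-9 + L)
U(W) = -4 - sqrt(W)/3 (U(W) = -4 + (-sqrt(W))/3 = -4 - sqrt(W)/3)
d(k) = 169/9 (d(k) = (-4 - sqrt(1)/3)**2 = (-4 - 1/3*1)**2 = (-4 - 1/3)**2 = (-13/3)**2 = 169/9)
d(j(12)) - (-49*89 + 96) = 169/9 - (-49*89 + 96) = 169/9 - (-4361 + 96) = 169/9 - 1*(-4265) = 169/9 + 4265 = 38554/9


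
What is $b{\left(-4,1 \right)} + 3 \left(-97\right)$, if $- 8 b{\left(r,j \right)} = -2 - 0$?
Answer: $- \frac{1163}{4} \approx -290.75$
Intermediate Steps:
$b{\left(r,j \right)} = \frac{1}{4}$ ($b{\left(r,j \right)} = - \frac{-2 - 0}{8} = - \frac{-2 + 0}{8} = \left(- \frac{1}{8}\right) \left(-2\right) = \frac{1}{4}$)
$b{\left(-4,1 \right)} + 3 \left(-97\right) = \frac{1}{4} + 3 \left(-97\right) = \frac{1}{4} - 291 = - \frac{1163}{4}$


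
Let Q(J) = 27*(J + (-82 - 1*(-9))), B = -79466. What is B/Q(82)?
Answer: -79466/243 ≈ -327.02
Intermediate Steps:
Q(J) = -1971 + 27*J (Q(J) = 27*(J + (-82 + 9)) = 27*(J - 73) = 27*(-73 + J) = -1971 + 27*J)
B/Q(82) = -79466/(-1971 + 27*82) = -79466/(-1971 + 2214) = -79466/243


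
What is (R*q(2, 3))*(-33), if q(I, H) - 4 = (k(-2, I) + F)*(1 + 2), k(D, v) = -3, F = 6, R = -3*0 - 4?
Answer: 1716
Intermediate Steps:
R = -4 (R = 0 - 4 = -4)
q(I, H) = 13 (q(I, H) = 4 + (-3 + 6)*(1 + 2) = 4 + 3*3 = 4 + 9 = 13)
(R*q(2, 3))*(-33) = -4*13*(-33) = -52*(-33) = 1716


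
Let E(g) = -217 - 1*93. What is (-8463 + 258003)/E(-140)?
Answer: -24954/31 ≈ -804.97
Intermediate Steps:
E(g) = -310 (E(g) = -217 - 93 = -310)
(-8463 + 258003)/E(-140) = (-8463 + 258003)/(-310) = 249540*(-1/310) = -24954/31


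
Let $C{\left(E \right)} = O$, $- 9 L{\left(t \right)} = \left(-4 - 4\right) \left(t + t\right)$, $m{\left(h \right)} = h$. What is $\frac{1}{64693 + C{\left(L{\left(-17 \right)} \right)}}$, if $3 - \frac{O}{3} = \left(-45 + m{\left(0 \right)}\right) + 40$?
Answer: $\frac{1}{64717} \approx 1.5452 \cdot 10^{-5}$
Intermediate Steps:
$L{\left(t \right)} = \frac{16 t}{9}$ ($L{\left(t \right)} = - \frac{\left(-4 - 4\right) \left(t + t\right)}{9} = - \frac{\left(-8\right) 2 t}{9} = - \frac{\left(-16\right) t}{9} = \frac{16 t}{9}$)
$O = 24$ ($O = 9 - 3 \left(\left(-45 + 0\right) + 40\right) = 9 - 3 \left(-45 + 40\right) = 9 - -15 = 9 + 15 = 24$)
$C{\left(E \right)} = 24$
$\frac{1}{64693 + C{\left(L{\left(-17 \right)} \right)}} = \frac{1}{64693 + 24} = \frac{1}{64717}$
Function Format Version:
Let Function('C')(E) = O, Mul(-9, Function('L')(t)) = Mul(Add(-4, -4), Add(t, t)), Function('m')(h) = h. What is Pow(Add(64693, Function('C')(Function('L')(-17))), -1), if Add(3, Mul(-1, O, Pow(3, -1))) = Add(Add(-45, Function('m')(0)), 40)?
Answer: Rational(1, 64717) ≈ 1.5452e-5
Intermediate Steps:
Function('L')(t) = Mul(Rational(16, 9), t) (Function('L')(t) = Mul(Rational(-1, 9), Mul(Add(-4, -4), Add(t, t))) = Mul(Rational(-1, 9), Mul(-8, Mul(2, t))) = Mul(Rational(-1, 9), Mul(-16, t)) = Mul(Rational(16, 9), t))
O = 24 (O = Add(9, Mul(-3, Add(Add(-45, 0), 40))) = Add(9, Mul(-3, Add(-45, 40))) = Add(9, Mul(-3, -5)) = Add(9, 15) = 24)
Function('C')(E) = 24
Pow(Add(64693, Function('C')(Function('L')(-17))), -1) = Pow(Add(64693, 24), -1) = Pow(64717, -1) = Rational(1, 64717)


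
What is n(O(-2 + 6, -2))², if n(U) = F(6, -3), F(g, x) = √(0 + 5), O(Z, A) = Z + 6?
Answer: 5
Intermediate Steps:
O(Z, A) = 6 + Z
F(g, x) = √5
n(U) = √5
n(O(-2 + 6, -2))² = (√5)² = 5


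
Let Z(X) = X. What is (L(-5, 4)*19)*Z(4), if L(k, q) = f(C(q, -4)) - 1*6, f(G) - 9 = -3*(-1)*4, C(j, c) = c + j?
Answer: 1140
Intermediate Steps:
f(G) = 21 (f(G) = 9 - 3*(-1)*4 = 9 + 3*4 = 9 + 12 = 21)
L(k, q) = 15 (L(k, q) = 21 - 1*6 = 21 - 6 = 15)
(L(-5, 4)*19)*Z(4) = (15*19)*4 = 285*4 = 1140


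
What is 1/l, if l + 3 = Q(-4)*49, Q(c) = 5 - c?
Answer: 1/438 ≈ 0.0022831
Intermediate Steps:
l = 438 (l = -3 + (5 - 1*(-4))*49 = -3 + (5 + 4)*49 = -3 + 9*49 = -3 + 441 = 438)
1/l = 1/438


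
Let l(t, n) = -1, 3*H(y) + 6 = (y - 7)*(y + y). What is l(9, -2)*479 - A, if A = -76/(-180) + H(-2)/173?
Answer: -3732752/7785 ≈ -479.48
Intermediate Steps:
H(y) = -2 + 2*y*(-7 + y)/3 (H(y) = -2 + ((y - 7)*(y + y))/3 = -2 + ((-7 + y)*(2*y))/3 = -2 + (2*y*(-7 + y))/3 = -2 + 2*y*(-7 + y)/3)
A = 3737/7785 (A = -76/(-180) + (-2 - 14/3*(-2) + (⅔)*(-2)²)/173 = -76*(-1/180) + (-2 + 28/3 + (⅔)*4)*(1/173) = 19/45 + (-2 + 28/3 + 8/3)*(1/173) = 19/45 + 10*(1/173) = 19/45 + 10/173 = 3737/7785 ≈ 0.48003)
l(9, -2)*479 - A = -1*479 - 1*3737/7785 = -479 - 3737/7785 = -3732752/7785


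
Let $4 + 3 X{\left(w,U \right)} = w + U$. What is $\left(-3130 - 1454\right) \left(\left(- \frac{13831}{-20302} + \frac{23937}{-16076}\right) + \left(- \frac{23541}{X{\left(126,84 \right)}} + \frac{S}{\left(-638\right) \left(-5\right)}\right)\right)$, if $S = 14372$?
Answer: $\frac{10419305207211371502}{6702313623665} \approx 1.5546 \cdot 10^{6}$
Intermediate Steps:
$X{\left(w,U \right)} = - \frac{4}{3} + \frac{U}{3} + \frac{w}{3}$ ($X{\left(w,U \right)} = - \frac{4}{3} + \frac{w + U}{3} = - \frac{4}{3} + \frac{U + w}{3} = - \frac{4}{3} + \left(\frac{U}{3} + \frac{w}{3}\right) = - \frac{4}{3} + \frac{U}{3} + \frac{w}{3}$)
$\left(-3130 - 1454\right) \left(\left(- \frac{13831}{-20302} + \frac{23937}{-16076}\right) + \left(- \frac{23541}{X{\left(126,84 \right)}} + \frac{S}{\left(-638\right) \left(-5\right)}\right)\right) = \left(-3130 - 1454\right) \left(\left(- \frac{13831}{-20302} + \frac{23937}{-16076}\right) + \left(- \frac{23541}{- \frac{4}{3} + \frac{1}{3} \cdot 84 + \frac{1}{3} \cdot 126} + \frac{14372}{\left(-638\right) \left(-5\right)}\right)\right) = - 4584 \left(\left(\left(-13831\right) \left(- \frac{1}{20302}\right) + 23937 \left(- \frac{1}{16076}\right)\right) + \left(- \frac{23541}{- \frac{4}{3} + 28 + 42} + \frac{14372}{3190}\right)\right) = - 4584 \left(\left(\frac{13831}{20302} - \frac{23937}{16076}\right) + \left(- \frac{23541}{\frac{206}{3}} + 14372 \cdot \frac{1}{3190}\right)\right) = - 4584 \left(- \frac{131810909}{163187476} + \left(\left(-23541\right) \frac{3}{206} + \frac{7186}{1595}\right)\right) = - 4584 \left(- \frac{131810909}{163187476} + \left(- \frac{70623}{206} + \frac{7186}{1595}\right)\right) = - 4584 \left(- \frac{131810909}{163187476} - \frac{111163369}{328570}\right) = \left(-4584\right) \left(- \frac{9091889360568387}{26809254494660}\right) = \frac{10419305207211371502}{6702313623665}$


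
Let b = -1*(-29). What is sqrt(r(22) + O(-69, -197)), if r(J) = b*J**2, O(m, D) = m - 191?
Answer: 4*sqrt(861) ≈ 117.37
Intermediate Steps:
O(m, D) = -191 + m
b = 29
r(J) = 29*J**2
sqrt(r(22) + O(-69, -197)) = sqrt(29*22**2 + (-191 - 69)) = sqrt(29*484 - 260) = sqrt(14036 - 260) = sqrt(13776) = 4*sqrt(861)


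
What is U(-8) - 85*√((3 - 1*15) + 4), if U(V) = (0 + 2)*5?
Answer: 10 - 170*I*√2 ≈ 10.0 - 240.42*I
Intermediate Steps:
U(V) = 10 (U(V) = 2*5 = 10)
U(-8) - 85*√((3 - 1*15) + 4) = 10 - 85*√((3 - 1*15) + 4) = 10 - 85*√((3 - 15) + 4) = 10 - 85*√(-12 + 4) = 10 - 170*I*√2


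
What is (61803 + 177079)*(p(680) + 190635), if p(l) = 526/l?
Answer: 7741707324883/170 ≈ 4.5539e+10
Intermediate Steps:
(61803 + 177079)*(p(680) + 190635) = (61803 + 177079)*(526/680 + 190635) = 238882*(526*(1/680) + 190635) = 238882*(263/340 + 190635) = 238882*(64816163/340) = 7741707324883/170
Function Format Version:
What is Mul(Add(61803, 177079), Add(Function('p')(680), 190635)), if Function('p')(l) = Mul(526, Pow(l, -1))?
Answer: Rational(7741707324883, 170) ≈ 4.5539e+10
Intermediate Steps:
Mul(Add(61803, 177079), Add(Function('p')(680), 190635)) = Mul(Add(61803, 177079), Add(Mul(526, Pow(680, -1)), 190635)) = Mul(238882, Add(Mul(526, Rational(1, 680)), 190635)) = Mul(238882, Add(Rational(263, 340), 190635)) = Mul(238882, Rational(64816163, 340)) = Rational(7741707324883, 170)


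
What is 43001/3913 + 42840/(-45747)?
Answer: 129249/12857 ≈ 10.053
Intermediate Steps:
43001/3913 + 42840/(-45747) = 43001*(1/3913) + 42840*(-1/45747) = 6143/559 - 280/299 = 129249/12857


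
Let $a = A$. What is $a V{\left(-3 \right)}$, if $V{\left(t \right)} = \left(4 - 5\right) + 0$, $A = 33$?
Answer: $-33$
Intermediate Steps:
$a = 33$
$V{\left(t \right)} = -1$ ($V{\left(t \right)} = -1 + 0 = -1$)
$a V{\left(-3 \right)} = 33 \left(-1\right) = -33$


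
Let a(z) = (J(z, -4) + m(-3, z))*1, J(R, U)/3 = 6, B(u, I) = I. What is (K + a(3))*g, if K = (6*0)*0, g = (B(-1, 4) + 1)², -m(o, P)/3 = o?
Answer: 675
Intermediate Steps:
m(o, P) = -3*o
J(R, U) = 18 (J(R, U) = 3*6 = 18)
a(z) = 27 (a(z) = (18 - 3*(-3))*1 = (18 + 9)*1 = 27*1 = 27)
g = 25 (g = (4 + 1)² = 5² = 25)
K = 0 (K = 0*0 = 0)
(K + a(3))*g = (0 + 27)*25 = 27*25 = 675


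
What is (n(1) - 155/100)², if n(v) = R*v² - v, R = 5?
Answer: 2401/400 ≈ 6.0025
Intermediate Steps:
n(v) = -v + 5*v² (n(v) = 5*v² - v = -v + 5*v²)
(n(1) - 155/100)² = (1*(-1 + 5*1) - 155/100)² = (1*(-1 + 5) - 155*1/100)² = (1*4 - 31/20)² = (4 - 31/20)² = (49/20)² = 2401/400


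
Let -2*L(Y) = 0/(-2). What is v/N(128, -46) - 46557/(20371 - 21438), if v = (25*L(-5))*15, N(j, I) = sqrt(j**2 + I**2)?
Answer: 46557/1067 ≈ 43.634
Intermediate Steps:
L(Y) = 0 (L(Y) = -0/(-2) = -0*(-1)/2 = -1/2*0 = 0)
N(j, I) = sqrt(I**2 + j**2)
v = 0 (v = (25*0)*15 = 0*15 = 0)
v/N(128, -46) - 46557/(20371 - 21438) = 0/(sqrt((-46)**2 + 128**2)) - 46557/(20371 - 21438) = 0/(sqrt(2116 + 16384)) - 46557/(-1067) = 0/(sqrt(18500)) - 46557*(-1/1067) = 0/((10*sqrt(185))) + 46557/1067 = 0*(sqrt(185)/1850) + 46557/1067 = 0 + 46557/1067 = 46557/1067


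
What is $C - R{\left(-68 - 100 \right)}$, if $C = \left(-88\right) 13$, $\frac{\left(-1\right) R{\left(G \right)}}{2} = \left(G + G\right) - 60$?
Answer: $-1936$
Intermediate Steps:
$R{\left(G \right)} = 120 - 4 G$ ($R{\left(G \right)} = - 2 \left(\left(G + G\right) - 60\right) = - 2 \left(2 G - 60\right) = - 2 \left(-60 + 2 G\right) = 120 - 4 G$)
$C = -1144$
$C - R{\left(-68 - 100 \right)} = -1144 - \left(120 - 4 \left(-68 - 100\right)\right) = -1144 - \left(120 - -672\right) = -1144 - \left(120 + 672\right) = -1144 - 792 = -1936$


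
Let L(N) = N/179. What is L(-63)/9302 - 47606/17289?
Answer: -79267840355/28787187762 ≈ -2.7536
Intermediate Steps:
L(N) = N/179 (L(N) = N*(1/179) = N/179)
L(-63)/9302 - 47606/17289 = ((1/179)*(-63))/9302 - 47606/17289 = -63/179*1/9302 - 47606*1/17289 = -63/1665058 - 47606/17289 = -79267840355/28787187762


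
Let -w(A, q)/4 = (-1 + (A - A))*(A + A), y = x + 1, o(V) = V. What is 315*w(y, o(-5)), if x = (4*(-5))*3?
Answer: -148680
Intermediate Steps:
x = -60 (x = -20*3 = -60)
y = -59 (y = -60 + 1 = -59)
w(A, q) = 8*A (w(A, q) = -4*(-1 + (A - A))*(A + A) = -4*(-1 + 0)*2*A = -(-4)*2*A = -(-8)*A = 8*A)
315*w(y, o(-5)) = 315*(8*(-59)) = 315*(-472) = -148680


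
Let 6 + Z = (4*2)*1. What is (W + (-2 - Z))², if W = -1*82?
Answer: 7396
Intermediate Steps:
Z = 2 (Z = -6 + (4*2)*1 = -6 + 8*1 = -6 + 8 = 2)
W = -82
(W + (-2 - Z))² = (-82 + (-2 - 1*2))² = (-82 + (-2 - 2))² = (-82 - 4)² = (-86)² = 7396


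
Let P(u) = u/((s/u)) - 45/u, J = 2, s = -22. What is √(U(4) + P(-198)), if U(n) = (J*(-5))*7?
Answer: I*√896258/22 ≈ 43.032*I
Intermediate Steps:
U(n) = -70 (U(n) = (2*(-5))*7 = -10*7 = -70)
P(u) = -45/u - u²/22 (P(u) = u/((-22/u)) - 45/u = u*(-u/22) - 45/u = -u²/22 - 45/u = -45/u - u²/22)
√(U(4) + P(-198)) = √(-70 + (1/22)*(-990 - 1*(-198)³)/(-198)) = √(-70 + (1/22)*(-1/198)*(-990 - 1*(-7762392))) = √(-70 + (1/22)*(-1/198)*(-990 + 7762392)) = √(-70 + (1/22)*(-1/198)*7761402) = √(-70 - 39199/22) = √(-40739/22) = I*√896258/22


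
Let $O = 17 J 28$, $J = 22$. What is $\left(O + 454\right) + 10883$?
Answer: $21809$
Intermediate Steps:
$O = 10472$ ($O = 17 \cdot 22 \cdot 28 = 374 \cdot 28 = 10472$)
$\left(O + 454\right) + 10883 = \left(10472 + 454\right) + 10883 = 10926 + 10883 = 21809$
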